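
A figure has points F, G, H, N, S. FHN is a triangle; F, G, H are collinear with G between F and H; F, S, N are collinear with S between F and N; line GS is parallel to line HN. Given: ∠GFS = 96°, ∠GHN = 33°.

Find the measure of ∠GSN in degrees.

∠GSN = 129°

1. ∠HFN = 96°  [G on FH, S on FN]
2. ∠FHN = 33°  [G on ray HF]
3. ∠FNH = 51°  [△FHN]
4. ∠FSG = 51°  [GS∥HN, corresponding at S]
5. ∠GSN = 129°  [linear pair at S on FN]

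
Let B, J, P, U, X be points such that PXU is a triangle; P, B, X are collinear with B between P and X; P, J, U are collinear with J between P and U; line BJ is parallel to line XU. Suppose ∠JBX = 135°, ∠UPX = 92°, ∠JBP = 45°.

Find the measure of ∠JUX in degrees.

∠JUX = 43°

1. ∠BPJ = 92°  [B on PX, J on PU]
2. ∠BJP = 43°  [△PBJ]
3. ∠BJU = 137°  [linear pair at J on PU]
4. ∠JUX = 43°  [BJ∥XU, co-interior at U–J]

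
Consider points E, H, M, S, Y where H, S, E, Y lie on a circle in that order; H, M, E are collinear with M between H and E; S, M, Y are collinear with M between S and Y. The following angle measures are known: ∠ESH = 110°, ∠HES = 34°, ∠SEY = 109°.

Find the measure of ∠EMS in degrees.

1. ∠EHS = 36°  [△HSE]
2. ∠EYS = 36°  [same arc SE]
3. ∠ESY = 35°  [△SEY]
4. ∠EMS = 111°  [△SME]

∠EMS = 111°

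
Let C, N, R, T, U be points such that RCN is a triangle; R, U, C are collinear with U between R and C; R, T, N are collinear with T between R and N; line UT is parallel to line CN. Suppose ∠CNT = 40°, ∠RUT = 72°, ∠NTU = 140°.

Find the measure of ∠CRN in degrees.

∠CRN = 68°

1. ∠CNR = 40°  [T on ray NR]
2. ∠NCR = 72°  [UT∥CN, corresponding at U]
3. ∠CRN = 68°  [△RCN]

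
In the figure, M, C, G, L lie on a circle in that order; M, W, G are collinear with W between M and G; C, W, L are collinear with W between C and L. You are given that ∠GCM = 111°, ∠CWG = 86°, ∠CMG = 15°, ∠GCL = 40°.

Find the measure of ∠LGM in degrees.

1. ∠GLM = 69°  [cyclic MCGL, opposite ∠C+∠L]
2. ∠GML = 40°  [same arc GL]
3. ∠LGM = 71°  [△MGL]

∠LGM = 71°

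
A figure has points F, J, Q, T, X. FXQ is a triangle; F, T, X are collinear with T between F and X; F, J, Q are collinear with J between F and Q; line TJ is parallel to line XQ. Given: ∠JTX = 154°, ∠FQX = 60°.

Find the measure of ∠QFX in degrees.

1. ∠FTJ = 26°  [linear pair at T on FX]
2. ∠FJT = 60°  [TJ∥XQ, corresponding at J]
3. ∠JFT = 94°  [△FTJ]
4. ∠QFX = 94°  [T on FX, J on FQ]

∠QFX = 94°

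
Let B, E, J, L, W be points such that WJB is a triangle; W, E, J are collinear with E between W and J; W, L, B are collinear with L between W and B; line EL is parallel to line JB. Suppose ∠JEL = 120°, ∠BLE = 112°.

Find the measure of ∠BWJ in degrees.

∠BWJ = 52°

1. ∠LEW = 60°  [linear pair at E on WJ]
2. ∠ELW = 68°  [linear pair at L on WB]
3. ∠EWL = 52°  [△WEL]
4. ∠BWJ = 52°  [E on WJ, L on WB]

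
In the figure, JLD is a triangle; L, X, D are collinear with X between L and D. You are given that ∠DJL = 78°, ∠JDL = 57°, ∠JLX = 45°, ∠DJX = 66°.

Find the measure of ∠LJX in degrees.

∠LJX = 12°

1. ∠JDX = 57°  [X on ray DL]
2. ∠DXJ = 57°  [△JXD]
3. ∠JXL = 123°  [linear pair at X on LD]
4. ∠LJX = 12°  [△JLX]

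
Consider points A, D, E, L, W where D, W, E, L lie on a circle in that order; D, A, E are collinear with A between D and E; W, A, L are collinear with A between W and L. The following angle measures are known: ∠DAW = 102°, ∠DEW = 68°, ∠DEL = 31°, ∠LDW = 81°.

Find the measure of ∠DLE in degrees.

∠DLE = 115°

1. ∠EAL = 102°  [vertical angles at A]
2. ∠DLW = 68°  [same arc DW]
3. ∠DAL = 78°  [linear pair at A on DE]
4. ∠EDL = 34°  [△DAL]
5. ∠DLE = 115°  [△DEL]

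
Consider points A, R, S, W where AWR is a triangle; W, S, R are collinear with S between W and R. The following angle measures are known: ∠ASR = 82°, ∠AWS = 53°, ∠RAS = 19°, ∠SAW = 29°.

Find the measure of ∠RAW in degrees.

1. ∠ARS = 79°  [△ASR]
2. ∠AWR = 53°  [S on ray WR]
3. ∠ARW = 79°  [S on ray RW]
4. ∠RAW = 48°  [△AWR]

∠RAW = 48°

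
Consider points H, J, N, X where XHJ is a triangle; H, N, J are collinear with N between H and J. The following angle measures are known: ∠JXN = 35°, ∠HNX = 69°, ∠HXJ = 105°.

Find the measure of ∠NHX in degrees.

1. ∠JNX = 111°  [linear pair at N on HJ]
2. ∠NJX = 34°  [△XNJ]
3. ∠HJX = 34°  [N on ray JH]
4. ∠JHX = 41°  [△XHJ]
5. ∠NHX = 41°  [N on ray HJ]

∠NHX = 41°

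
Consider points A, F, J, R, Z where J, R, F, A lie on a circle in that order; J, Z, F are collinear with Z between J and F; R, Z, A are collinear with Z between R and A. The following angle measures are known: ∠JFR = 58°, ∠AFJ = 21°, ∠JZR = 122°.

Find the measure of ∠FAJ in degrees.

1. ∠ARJ = 21°  [same arc JA]
2. ∠FJR = 37°  [△JZR]
3. ∠FRJ = 85°  [△JRF]
4. ∠FAJ = 95°  [cyclic JRFA, opposite ∠R+∠A]

∠FAJ = 95°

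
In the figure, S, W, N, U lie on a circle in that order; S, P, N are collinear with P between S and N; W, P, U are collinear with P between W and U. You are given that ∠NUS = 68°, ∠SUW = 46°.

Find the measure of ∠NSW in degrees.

∠NSW = 22°

1. ∠NWS = 112°  [cyclic SWNU, opposite ∠W+∠U]
2. ∠SNW = 46°  [same arc SW]
3. ∠NSW = 22°  [△SWN]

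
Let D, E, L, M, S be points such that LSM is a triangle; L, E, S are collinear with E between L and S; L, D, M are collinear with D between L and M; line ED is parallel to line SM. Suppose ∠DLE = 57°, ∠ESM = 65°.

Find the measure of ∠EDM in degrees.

1. ∠MLS = 57°  [E on LS, D on LM]
2. ∠LSM = 65°  [E on ray SL]
3. ∠LMS = 58°  [△LSM]
4. ∠EDL = 58°  [ED∥SM, corresponding at D]
5. ∠EDM = 122°  [linear pair at D on LM]

∠EDM = 122°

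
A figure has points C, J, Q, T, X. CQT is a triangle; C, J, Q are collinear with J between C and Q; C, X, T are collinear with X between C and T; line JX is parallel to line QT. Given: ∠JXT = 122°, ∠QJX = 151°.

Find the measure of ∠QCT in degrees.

∠QCT = 93°

1. ∠CXJ = 58°  [linear pair at X on CT]
2. ∠CJX = 29°  [linear pair at J on CQ]
3. ∠JCX = 93°  [△CJX]
4. ∠QCT = 93°  [J on CQ, X on CT]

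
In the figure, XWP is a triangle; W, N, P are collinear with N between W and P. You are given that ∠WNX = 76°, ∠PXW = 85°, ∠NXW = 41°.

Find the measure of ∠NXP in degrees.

1. ∠NWX = 63°  [△XWN]
2. ∠PNX = 104°  [linear pair at N on WP]
3. ∠PWX = 63°  [N on ray WP]
4. ∠WPX = 32°  [△XWP]
5. ∠NPX = 32°  [N on ray PW]
6. ∠NXP = 44°  [△XNP]

∠NXP = 44°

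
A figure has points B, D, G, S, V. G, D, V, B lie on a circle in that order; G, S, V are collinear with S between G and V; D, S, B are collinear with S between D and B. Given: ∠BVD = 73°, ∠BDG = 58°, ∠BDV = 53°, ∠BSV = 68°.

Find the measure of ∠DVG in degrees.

∠DVG = 15°

1. ∠BGD = 107°  [cyclic GDVB, opposite ∠G+∠V]
2. ∠DBG = 15°  [△GDB]
3. ∠DVG = 15°  [same arc GD]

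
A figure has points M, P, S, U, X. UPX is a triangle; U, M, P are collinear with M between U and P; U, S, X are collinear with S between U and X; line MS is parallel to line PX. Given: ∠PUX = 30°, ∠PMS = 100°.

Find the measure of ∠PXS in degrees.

∠PXS = 70°

1. ∠MUS = 30°  [M on UP, S on UX]
2. ∠SMU = 80°  [linear pair at M on UP]
3. ∠MSU = 70°  [△UMS]
4. ∠MSX = 110°  [linear pair at S on UX]
5. ∠PXS = 70°  [MS∥PX, co-interior at X–S]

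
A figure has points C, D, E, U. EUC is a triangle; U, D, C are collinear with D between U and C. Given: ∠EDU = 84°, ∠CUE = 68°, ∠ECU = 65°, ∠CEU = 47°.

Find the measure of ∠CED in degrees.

1. ∠CDE = 96°  [linear pair at D on UC]
2. ∠DCE = 65°  [D on ray CU]
3. ∠CED = 19°  [△EDC]

∠CED = 19°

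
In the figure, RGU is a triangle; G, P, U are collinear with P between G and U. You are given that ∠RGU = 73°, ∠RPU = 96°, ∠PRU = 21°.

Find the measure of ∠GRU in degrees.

∠GRU = 44°

1. ∠PUR = 63°  [△RPU]
2. ∠GUR = 63°  [P on ray UG]
3. ∠GRU = 44°  [△RGU]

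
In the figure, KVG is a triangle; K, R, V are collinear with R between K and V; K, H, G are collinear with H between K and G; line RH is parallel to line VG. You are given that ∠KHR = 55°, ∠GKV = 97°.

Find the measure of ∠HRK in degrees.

1. ∠KGV = 55°  [RH∥VG, corresponding at H]
2. ∠GVK = 28°  [△KVG]
3. ∠HRK = 28°  [RH∥VG, corresponding at R]

∠HRK = 28°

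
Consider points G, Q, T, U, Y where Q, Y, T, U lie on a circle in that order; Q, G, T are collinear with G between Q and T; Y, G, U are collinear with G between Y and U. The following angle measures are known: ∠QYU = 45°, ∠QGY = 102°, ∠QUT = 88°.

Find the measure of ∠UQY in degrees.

1. ∠QTU = 45°  [same arc QU]
2. ∠TGU = 102°  [vertical angles at G]
3. ∠TQU = 47°  [△QTU]
4. ∠QGU = 78°  [linear pair at G on QT]
5. ∠QUY = 55°  [△QGU]
6. ∠UQY = 80°  [△QYU]

∠UQY = 80°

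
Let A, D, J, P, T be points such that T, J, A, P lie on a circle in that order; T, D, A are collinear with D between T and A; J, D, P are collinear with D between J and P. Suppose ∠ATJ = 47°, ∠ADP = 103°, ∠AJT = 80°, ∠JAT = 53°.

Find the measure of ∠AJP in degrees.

∠AJP = 50°

1. ∠JDT = 103°  [vertical angles at D]
2. ∠ADJ = 77°  [linear pair at D on TA]
3. ∠AJP = 50°  [△JDA]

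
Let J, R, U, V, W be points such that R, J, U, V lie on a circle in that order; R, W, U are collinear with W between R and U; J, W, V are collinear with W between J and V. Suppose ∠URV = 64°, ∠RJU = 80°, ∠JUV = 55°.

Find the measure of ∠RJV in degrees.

1. ∠RVU = 100°  [cyclic RJUV, opposite ∠J+∠V]
2. ∠RUV = 16°  [△RUV]
3. ∠RJV = 16°  [same arc RV]

∠RJV = 16°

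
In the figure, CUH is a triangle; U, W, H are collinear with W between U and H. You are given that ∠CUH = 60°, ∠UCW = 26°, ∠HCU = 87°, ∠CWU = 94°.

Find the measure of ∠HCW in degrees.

∠HCW = 61°

1. ∠CHU = 33°  [△CUH]
2. ∠CWH = 86°  [linear pair at W on UH]
3. ∠CHW = 33°  [W on ray HU]
4. ∠HCW = 61°  [△CWH]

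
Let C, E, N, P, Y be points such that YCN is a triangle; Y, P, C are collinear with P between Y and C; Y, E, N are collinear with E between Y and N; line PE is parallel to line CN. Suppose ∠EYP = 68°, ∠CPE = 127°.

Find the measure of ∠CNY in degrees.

∠CNY = 59°

1. ∠EPY = 53°  [linear pair at P on YC]
2. ∠PEY = 59°  [△YPE]
3. ∠CNY = 59°  [PE∥CN, corresponding at E]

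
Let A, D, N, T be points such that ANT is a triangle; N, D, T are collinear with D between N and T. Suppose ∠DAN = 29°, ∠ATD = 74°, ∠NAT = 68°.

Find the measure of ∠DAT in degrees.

1. ∠ATN = 74°  [D on ray TN]
2. ∠ANT = 38°  [△ANT]
3. ∠AND = 38°  [D on ray NT]
4. ∠ADN = 113°  [△AND]
5. ∠ADT = 67°  [linear pair at D on NT]
6. ∠DAT = 39°  [△ADT]

∠DAT = 39°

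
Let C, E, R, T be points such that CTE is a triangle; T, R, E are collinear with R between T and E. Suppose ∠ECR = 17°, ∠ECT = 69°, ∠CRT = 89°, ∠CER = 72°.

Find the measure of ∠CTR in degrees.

∠CTR = 39°

1. ∠CET = 72°  [R on ray ET]
2. ∠CTE = 39°  [△CTE]
3. ∠CTR = 39°  [R on ray TE]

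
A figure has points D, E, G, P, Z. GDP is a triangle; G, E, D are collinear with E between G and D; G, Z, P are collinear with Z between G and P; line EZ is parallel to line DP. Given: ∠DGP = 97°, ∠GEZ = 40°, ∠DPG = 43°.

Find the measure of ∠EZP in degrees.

∠EZP = 137°

1. ∠EGZ = 97°  [E on GD, Z on GP]
2. ∠EZG = 43°  [△GEZ]
3. ∠EZP = 137°  [linear pair at Z on GP]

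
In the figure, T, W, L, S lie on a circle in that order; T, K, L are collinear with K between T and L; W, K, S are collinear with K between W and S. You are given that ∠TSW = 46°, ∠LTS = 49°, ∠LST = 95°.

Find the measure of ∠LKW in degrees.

1. ∠TLW = 46°  [same arc TW]
2. ∠LWS = 49°  [same arc LS]
3. ∠LKW = 85°  [△WKL]

∠LKW = 85°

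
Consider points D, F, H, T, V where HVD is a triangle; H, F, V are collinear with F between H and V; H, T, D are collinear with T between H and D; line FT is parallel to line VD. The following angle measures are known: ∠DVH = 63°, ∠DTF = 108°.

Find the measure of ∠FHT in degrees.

∠FHT = 45°

1. ∠HFT = 63°  [FT∥VD, corresponding at F]
2. ∠FTH = 72°  [linear pair at T on HD]
3. ∠FHT = 45°  [△HFT]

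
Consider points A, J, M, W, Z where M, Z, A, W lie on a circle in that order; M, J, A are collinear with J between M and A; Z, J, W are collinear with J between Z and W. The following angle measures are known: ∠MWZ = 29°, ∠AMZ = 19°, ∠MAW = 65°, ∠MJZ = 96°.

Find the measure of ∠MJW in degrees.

∠MJW = 84°

1. ∠AWZ = 19°  [same arc ZA]
2. ∠AJW = 96°  [△AJW]
3. ∠MJW = 84°  [linear pair at J on MA]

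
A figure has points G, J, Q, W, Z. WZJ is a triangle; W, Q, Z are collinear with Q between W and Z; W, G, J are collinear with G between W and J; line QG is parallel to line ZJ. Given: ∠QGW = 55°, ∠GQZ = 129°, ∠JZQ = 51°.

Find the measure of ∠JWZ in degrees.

1. ∠WJZ = 55°  [QG∥ZJ, corresponding at G]
2. ∠JZW = 51°  [Q on ray ZW]
3. ∠JWZ = 74°  [△WZJ]

∠JWZ = 74°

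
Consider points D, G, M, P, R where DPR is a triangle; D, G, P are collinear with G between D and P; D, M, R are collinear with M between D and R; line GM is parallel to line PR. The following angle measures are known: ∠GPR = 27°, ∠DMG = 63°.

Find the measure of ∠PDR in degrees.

∠PDR = 90°

1. ∠DPR = 27°  [G on ray PD]
2. ∠DRP = 63°  [GM∥PR, corresponding at M]
3. ∠PDR = 90°  [△DPR]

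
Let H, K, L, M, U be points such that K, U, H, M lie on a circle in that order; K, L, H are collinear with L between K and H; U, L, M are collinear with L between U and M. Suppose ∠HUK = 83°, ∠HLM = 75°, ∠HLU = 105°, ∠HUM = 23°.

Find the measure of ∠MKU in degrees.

∠MKU = 68°

1. ∠HMK = 97°  [cyclic KUHM, opposite ∠U+∠M]
2. ∠KLM = 105°  [linear pair at L on KH]
3. ∠HKM = 23°  [same arc HM]
4. ∠KHM = 60°  [△KHM]
5. ∠KMU = 52°  [△KLM]
6. ∠KUM = 60°  [same arc KM]
7. ∠MKU = 68°  [△KUM]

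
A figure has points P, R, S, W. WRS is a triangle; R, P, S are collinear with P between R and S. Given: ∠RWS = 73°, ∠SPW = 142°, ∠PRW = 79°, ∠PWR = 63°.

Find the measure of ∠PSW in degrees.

∠PSW = 28°

1. ∠SRW = 79°  [P on ray RS]
2. ∠RSW = 28°  [△WRS]
3. ∠PSW = 28°  [P on ray SR]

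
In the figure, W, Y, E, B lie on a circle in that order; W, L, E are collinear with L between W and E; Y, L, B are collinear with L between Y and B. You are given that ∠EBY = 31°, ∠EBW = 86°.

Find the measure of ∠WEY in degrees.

1. ∠EWY = 31°  [same arc YE]
2. ∠EYW = 94°  [cyclic WYEB, opposite ∠Y+∠B]
3. ∠WEY = 55°  [△WYE]

∠WEY = 55°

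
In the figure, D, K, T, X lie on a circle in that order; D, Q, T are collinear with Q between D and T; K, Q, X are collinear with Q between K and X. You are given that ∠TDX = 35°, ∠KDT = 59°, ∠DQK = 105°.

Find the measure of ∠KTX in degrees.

1. ∠TKX = 35°  [same arc TX]
2. ∠KXT = 59°  [same arc KT]
3. ∠KTX = 86°  [△KTX]

∠KTX = 86°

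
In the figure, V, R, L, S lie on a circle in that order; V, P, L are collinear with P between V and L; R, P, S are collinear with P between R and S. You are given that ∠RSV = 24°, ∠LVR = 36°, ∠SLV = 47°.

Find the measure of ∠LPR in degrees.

∠LPR = 83°

1. ∠SRV = 47°  [same arc VS]
2. ∠RPV = 97°  [△VPR]
3. ∠LPR = 83°  [linear pair at P on VL]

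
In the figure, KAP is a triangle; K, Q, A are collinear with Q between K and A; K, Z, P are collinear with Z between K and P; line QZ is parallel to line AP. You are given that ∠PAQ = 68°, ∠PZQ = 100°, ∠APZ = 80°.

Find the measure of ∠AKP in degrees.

∠AKP = 32°

1. ∠KAP = 68°  [Q on ray AK]
2. ∠APK = 80°  [Z on ray PK]
3. ∠AKP = 32°  [△KAP]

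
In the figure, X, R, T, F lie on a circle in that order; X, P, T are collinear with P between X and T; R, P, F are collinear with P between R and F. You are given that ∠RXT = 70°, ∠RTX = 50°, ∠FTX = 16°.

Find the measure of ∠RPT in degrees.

1. ∠FRX = 16°  [same arc XF]
2. ∠RPX = 94°  [△XPR]
3. ∠RPT = 86°  [linear pair at P on XT]

∠RPT = 86°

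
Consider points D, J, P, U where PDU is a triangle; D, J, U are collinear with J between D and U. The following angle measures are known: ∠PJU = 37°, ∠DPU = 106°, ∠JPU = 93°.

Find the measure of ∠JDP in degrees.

∠JDP = 24°

1. ∠JUP = 50°  [△PJU]
2. ∠DUP = 50°  [J on ray UD]
3. ∠PDU = 24°  [△PDU]
4. ∠JDP = 24°  [J on ray DU]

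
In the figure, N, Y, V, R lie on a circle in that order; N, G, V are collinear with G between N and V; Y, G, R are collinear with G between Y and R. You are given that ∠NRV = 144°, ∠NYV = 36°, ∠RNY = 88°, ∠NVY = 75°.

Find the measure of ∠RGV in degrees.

1. ∠VNY = 69°  [△NYV]
2. ∠NRY = 75°  [same arc NY]
3. ∠VRY = 69°  [same arc YV]
4. ∠NYR = 17°  [△NYR]
5. ∠NVR = 17°  [same arc NR]
6. ∠RGV = 94°  [△VGR]

∠RGV = 94°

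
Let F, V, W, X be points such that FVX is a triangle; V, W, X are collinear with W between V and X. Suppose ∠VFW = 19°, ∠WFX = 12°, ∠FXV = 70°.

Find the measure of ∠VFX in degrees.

1. ∠FXW = 70°  [W on ray XV]
2. ∠FWX = 98°  [△FWX]
3. ∠FWV = 82°  [linear pair at W on VX]
4. ∠FVW = 79°  [△FVW]
5. ∠FVX = 79°  [W on ray VX]
6. ∠VFX = 31°  [△FVX]

∠VFX = 31°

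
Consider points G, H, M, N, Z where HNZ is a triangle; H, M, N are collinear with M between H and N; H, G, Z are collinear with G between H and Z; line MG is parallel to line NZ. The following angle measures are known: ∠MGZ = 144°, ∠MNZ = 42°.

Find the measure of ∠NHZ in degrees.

∠NHZ = 102°

1. ∠HGM = 36°  [linear pair at G on HZ]
2. ∠HNZ = 42°  [M on ray NH]
3. ∠HZN = 36°  [MG∥NZ, corresponding at G]
4. ∠NHZ = 102°  [△HNZ]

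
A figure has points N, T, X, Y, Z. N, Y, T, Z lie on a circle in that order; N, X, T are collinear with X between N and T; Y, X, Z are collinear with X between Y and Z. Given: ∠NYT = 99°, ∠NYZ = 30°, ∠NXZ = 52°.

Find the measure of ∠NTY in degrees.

1. ∠NZT = 81°  [cyclic NYTZ, opposite ∠Y+∠Z]
2. ∠NTZ = 30°  [same arc NZ]
3. ∠TXY = 52°  [vertical angles at X]
4. ∠TNZ = 69°  [△NTZ]
5. ∠TYZ = 69°  [same arc TZ]
6. ∠NTY = 59°  [△YXT]

∠NTY = 59°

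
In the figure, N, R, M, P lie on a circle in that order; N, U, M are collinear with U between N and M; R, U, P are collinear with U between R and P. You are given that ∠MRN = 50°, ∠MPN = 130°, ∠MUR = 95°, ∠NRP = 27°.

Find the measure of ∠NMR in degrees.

1. ∠NUR = 85°  [linear pair at U on NM]
2. ∠MNR = 68°  [△NUR]
3. ∠NMR = 62°  [△NRM]

∠NMR = 62°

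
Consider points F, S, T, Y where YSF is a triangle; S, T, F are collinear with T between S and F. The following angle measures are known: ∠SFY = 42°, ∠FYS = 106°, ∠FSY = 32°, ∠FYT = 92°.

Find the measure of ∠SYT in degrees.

∠SYT = 14°

1. ∠TFY = 42°  [T on ray FS]
2. ∠TSY = 32°  [T on ray SF]
3. ∠FTY = 46°  [△YTF]
4. ∠STY = 134°  [linear pair at T on SF]
5. ∠SYT = 14°  [△YST]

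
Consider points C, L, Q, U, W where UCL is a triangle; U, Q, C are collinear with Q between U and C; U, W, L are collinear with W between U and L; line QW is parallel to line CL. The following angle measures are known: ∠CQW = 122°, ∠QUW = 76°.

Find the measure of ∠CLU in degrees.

∠CLU = 46°

1. ∠UQW = 58°  [linear pair at Q on UC]
2. ∠QWU = 46°  [△UQW]
3. ∠CLU = 46°  [QW∥CL, corresponding at W]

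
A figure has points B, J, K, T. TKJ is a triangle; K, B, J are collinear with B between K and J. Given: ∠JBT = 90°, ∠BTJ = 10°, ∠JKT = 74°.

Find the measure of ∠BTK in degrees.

∠BTK = 16°

1. ∠KBT = 90°  [linear pair at B on KJ]
2. ∠BKT = 74°  [B on ray KJ]
3. ∠BTK = 16°  [△TKB]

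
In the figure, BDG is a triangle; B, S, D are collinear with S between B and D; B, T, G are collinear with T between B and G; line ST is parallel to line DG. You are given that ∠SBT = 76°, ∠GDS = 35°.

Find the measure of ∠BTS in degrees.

∠BTS = 69°

1. ∠DBG = 76°  [S on BD, T on BG]
2. ∠BDG = 35°  [S on ray DB]
3. ∠BGD = 69°  [△BDG]
4. ∠BTS = 69°  [ST∥DG, corresponding at T]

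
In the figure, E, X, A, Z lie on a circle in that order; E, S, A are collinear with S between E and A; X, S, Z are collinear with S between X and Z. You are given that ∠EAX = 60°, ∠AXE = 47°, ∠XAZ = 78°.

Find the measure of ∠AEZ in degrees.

1. ∠EZX = 60°  [same arc EX]
2. ∠AZE = 133°  [cyclic EXAZ, opposite ∠X+∠Z]
3. ∠XEZ = 102°  [cyclic EXAZ, opposite ∠E+∠A]
4. ∠EXZ = 18°  [△EXZ]
5. ∠EAZ = 18°  [same arc EZ]
6. ∠AEZ = 29°  [△EAZ]

∠AEZ = 29°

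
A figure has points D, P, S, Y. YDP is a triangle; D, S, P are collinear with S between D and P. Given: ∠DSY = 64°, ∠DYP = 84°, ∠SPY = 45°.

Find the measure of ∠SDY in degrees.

∠SDY = 51°

1. ∠DPY = 45°  [S on ray PD]
2. ∠PDY = 51°  [△YDP]
3. ∠SDY = 51°  [S on ray DP]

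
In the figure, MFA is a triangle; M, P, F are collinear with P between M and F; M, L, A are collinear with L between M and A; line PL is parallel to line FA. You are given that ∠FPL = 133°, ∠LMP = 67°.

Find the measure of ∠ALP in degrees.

∠ALP = 114°

1. ∠LPM = 47°  [linear pair at P on MF]
2. ∠MLP = 66°  [△MPL]
3. ∠ALP = 114°  [linear pair at L on MA]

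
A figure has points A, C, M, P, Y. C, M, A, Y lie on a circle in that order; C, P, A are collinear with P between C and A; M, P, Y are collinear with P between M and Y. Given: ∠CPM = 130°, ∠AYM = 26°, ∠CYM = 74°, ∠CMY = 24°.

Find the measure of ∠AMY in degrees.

1. ∠APM = 50°  [linear pair at P on CA]
2. ∠CAM = 74°  [same arc CM]
3. ∠AMY = 56°  [△MPA]

∠AMY = 56°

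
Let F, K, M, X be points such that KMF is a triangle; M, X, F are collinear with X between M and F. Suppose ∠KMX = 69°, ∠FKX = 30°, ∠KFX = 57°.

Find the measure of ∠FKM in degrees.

∠FKM = 54°

1. ∠FMK = 69°  [X on ray MF]
2. ∠KFM = 57°  [X on ray FM]
3. ∠FKM = 54°  [△KMF]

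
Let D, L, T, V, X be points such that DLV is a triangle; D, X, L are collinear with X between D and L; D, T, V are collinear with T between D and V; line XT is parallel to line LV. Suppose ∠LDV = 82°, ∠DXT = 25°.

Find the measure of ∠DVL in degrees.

∠DVL = 73°

1. ∠TDX = 82°  [X on DL, T on DV]
2. ∠DTX = 73°  [△DXT]
3. ∠DVL = 73°  [XT∥LV, corresponding at T]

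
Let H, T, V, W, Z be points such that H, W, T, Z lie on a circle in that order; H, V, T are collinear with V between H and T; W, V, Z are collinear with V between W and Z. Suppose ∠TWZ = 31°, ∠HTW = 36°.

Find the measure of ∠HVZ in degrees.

∠HVZ = 113°

1. ∠THZ = 31°  [same arc TZ]
2. ∠HZW = 36°  [same arc HW]
3. ∠HVZ = 113°  [△HVZ]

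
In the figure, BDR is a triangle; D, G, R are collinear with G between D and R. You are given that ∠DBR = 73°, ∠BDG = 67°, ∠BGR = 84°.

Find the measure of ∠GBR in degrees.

∠GBR = 56°

1. ∠BDR = 67°  [G on ray DR]
2. ∠BRD = 40°  [△BDR]
3. ∠BRG = 40°  [G on ray RD]
4. ∠GBR = 56°  [△BGR]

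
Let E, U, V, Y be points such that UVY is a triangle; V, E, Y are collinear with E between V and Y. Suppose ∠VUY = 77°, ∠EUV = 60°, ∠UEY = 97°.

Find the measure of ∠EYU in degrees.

∠EYU = 66°

1. ∠UEV = 83°  [linear pair at E on VY]
2. ∠EVU = 37°  [△UVE]
3. ∠UVY = 37°  [E on ray VY]
4. ∠UYV = 66°  [△UVY]
5. ∠EYU = 66°  [E on ray YV]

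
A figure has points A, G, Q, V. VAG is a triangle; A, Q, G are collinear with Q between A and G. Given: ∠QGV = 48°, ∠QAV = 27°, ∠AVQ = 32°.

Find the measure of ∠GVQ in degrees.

1. ∠AQV = 121°  [△VAQ]
2. ∠GQV = 59°  [linear pair at Q on AG]
3. ∠GVQ = 73°  [△VQG]

∠GVQ = 73°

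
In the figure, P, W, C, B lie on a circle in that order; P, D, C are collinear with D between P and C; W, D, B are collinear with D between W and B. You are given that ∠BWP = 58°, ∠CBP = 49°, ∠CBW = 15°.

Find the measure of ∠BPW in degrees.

1. ∠CWP = 131°  [cyclic PWCB, opposite ∠W+∠B]
2. ∠CPW = 15°  [same arc WC]
3. ∠PCW = 34°  [△PWC]
4. ∠PBW = 34°  [same arc PW]
5. ∠BPW = 88°  [△PWB]

∠BPW = 88°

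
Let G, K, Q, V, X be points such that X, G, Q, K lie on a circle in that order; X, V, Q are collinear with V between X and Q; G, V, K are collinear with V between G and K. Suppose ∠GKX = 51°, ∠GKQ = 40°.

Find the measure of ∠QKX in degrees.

1. ∠GQX = 51°  [same arc XG]
2. ∠GXQ = 40°  [same arc GQ]
3. ∠QGX = 89°  [△XGQ]
4. ∠QKX = 91°  [cyclic XGQK, opposite ∠G+∠K]

∠QKX = 91°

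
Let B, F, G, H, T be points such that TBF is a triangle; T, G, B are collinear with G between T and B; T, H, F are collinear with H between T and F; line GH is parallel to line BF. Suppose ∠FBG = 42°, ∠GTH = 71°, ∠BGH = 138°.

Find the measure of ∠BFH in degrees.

∠BFH = 67°

1. ∠FBT = 42°  [G on ray BT]
2. ∠BTF = 71°  [G on TB, H on TF]
3. ∠BFT = 67°  [△TBF]
4. ∠BFH = 67°  [H on ray FT]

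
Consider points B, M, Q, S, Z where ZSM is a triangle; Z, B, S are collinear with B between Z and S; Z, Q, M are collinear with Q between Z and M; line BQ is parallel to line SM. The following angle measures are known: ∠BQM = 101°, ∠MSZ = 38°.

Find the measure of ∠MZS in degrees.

∠MZS = 63°

1. ∠BQZ = 79°  [linear pair at Q on ZM]
2. ∠QBZ = 38°  [BQ∥SM, corresponding at B]
3. ∠BZQ = 63°  [△ZBQ]
4. ∠MZS = 63°  [B on ZS, Q on ZM]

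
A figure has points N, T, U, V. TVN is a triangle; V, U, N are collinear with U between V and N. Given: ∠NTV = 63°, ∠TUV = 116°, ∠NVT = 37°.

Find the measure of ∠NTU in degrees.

1. ∠TNV = 80°  [△TVN]
2. ∠NUT = 64°  [linear pair at U on VN]
3. ∠TNU = 80°  [U on ray NV]
4. ∠NTU = 36°  [△TUN]

∠NTU = 36°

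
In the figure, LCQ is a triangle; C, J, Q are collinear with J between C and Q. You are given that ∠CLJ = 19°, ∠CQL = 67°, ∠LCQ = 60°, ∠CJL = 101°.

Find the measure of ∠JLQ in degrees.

∠JLQ = 34°

1. ∠JQL = 67°  [J on ray QC]
2. ∠LJQ = 79°  [linear pair at J on CQ]
3. ∠JLQ = 34°  [△LJQ]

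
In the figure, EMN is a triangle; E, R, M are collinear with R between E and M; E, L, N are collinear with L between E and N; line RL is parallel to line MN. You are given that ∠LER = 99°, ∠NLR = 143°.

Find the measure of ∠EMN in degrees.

∠EMN = 44°

1. ∠ELR = 37°  [linear pair at L on EN]
2. ∠ERL = 44°  [△ERL]
3. ∠EMN = 44°  [RL∥MN, corresponding at R]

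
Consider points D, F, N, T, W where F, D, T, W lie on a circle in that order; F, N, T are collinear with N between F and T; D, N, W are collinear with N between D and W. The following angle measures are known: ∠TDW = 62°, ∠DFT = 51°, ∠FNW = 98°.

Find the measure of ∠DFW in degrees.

1. ∠DWT = 51°  [same arc DT]
2. ∠DTW = 67°  [△DTW]
3. ∠DFW = 113°  [cyclic FDTW, opposite ∠F+∠T]

∠DFW = 113°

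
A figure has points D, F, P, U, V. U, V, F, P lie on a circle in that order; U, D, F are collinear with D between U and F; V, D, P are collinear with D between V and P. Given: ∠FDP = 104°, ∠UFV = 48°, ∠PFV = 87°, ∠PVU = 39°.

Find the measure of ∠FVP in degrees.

1. ∠UDV = 104°  [vertical angles at D]
2. ∠FDV = 76°  [linear pair at D on UF]
3. ∠FVP = 56°  [△VDF]

∠FVP = 56°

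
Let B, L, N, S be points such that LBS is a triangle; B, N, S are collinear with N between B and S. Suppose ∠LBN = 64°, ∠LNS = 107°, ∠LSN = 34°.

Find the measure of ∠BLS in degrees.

∠BLS = 82°

1. ∠LBS = 64°  [N on ray BS]
2. ∠BSL = 34°  [N on ray SB]
3. ∠BLS = 82°  [△LBS]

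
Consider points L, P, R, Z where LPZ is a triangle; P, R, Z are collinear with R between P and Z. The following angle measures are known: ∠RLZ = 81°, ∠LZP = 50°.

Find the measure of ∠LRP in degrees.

∠LRP = 131°

1. ∠LZR = 50°  [R on ray ZP]
2. ∠LRZ = 49°  [△LRZ]
3. ∠LRP = 131°  [linear pair at R on PZ]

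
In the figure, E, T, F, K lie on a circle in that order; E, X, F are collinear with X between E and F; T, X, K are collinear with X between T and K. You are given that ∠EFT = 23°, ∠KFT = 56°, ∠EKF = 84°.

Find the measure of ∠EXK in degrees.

∠EXK = 94°

1. ∠EKT = 23°  [same arc ET]
2. ∠KET = 124°  [cyclic ETFK, opposite ∠E+∠F]
3. ∠ETK = 33°  [△ETK]
4. ∠EFK = 33°  [same arc EK]
5. ∠FEK = 63°  [△EFK]
6. ∠EXK = 94°  [△EXK]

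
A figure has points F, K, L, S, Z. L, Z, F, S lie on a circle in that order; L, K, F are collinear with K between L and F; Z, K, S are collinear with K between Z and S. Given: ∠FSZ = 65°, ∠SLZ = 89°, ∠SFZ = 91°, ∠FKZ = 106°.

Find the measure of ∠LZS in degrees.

∠LZS = 41°

1. ∠FLZ = 65°  [same arc ZF]
2. ∠LKZ = 74°  [linear pair at K on LF]
3. ∠LZS = 41°  [△LKZ]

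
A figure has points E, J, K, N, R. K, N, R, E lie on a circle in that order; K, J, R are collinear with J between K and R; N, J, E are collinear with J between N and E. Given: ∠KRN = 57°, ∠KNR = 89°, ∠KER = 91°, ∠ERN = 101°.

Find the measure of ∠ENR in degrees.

1. ∠NKR = 34°  [△KNR]
2. ∠NER = 34°  [same arc NR]
3. ∠ENR = 45°  [△NRE]

∠ENR = 45°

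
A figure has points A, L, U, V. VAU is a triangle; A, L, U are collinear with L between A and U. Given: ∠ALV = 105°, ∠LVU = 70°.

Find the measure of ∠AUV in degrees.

∠AUV = 35°

1. ∠ULV = 75°  [linear pair at L on AU]
2. ∠LUV = 35°  [△VLU]
3. ∠AUV = 35°  [L on ray UA]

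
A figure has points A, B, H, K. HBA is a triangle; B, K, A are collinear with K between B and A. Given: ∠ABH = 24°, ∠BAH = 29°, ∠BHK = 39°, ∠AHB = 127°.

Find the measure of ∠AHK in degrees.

∠AHK = 88°

1. ∠HBK = 24°  [K on ray BA]
2. ∠HAK = 29°  [K on ray AB]
3. ∠BKH = 117°  [△HBK]
4. ∠AKH = 63°  [linear pair at K on BA]
5. ∠AHK = 88°  [△HKA]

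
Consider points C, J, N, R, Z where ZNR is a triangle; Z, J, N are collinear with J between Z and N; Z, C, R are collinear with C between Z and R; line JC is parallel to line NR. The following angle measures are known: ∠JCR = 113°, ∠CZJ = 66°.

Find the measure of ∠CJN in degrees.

∠CJN = 133°

1. ∠JCZ = 67°  [linear pair at C on ZR]
2. ∠CJZ = 47°  [△ZJC]
3. ∠CJN = 133°  [linear pair at J on ZN]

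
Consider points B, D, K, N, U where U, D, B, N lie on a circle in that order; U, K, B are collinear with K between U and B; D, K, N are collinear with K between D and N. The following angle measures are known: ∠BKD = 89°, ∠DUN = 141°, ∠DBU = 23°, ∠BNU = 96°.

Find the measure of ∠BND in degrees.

∠BND = 73°

1. ∠BDN = 68°  [△DKB]
2. ∠DBN = 39°  [cyclic UDBN, opposite ∠U+∠B]
3. ∠BND = 73°  [△DBN]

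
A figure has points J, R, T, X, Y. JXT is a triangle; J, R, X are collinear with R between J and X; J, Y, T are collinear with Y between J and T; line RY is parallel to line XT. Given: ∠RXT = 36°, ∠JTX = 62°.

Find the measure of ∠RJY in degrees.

∠RJY = 82°

1. ∠JXT = 36°  [R on ray XJ]
2. ∠TJX = 82°  [△JXT]
3. ∠RJY = 82°  [R on JX, Y on JT]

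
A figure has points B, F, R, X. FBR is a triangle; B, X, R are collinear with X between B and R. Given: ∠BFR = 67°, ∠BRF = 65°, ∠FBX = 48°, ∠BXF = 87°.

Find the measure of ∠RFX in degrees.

∠RFX = 22°

1. ∠FRX = 65°  [X on ray RB]
2. ∠FXR = 93°  [linear pair at X on BR]
3. ∠RFX = 22°  [△FXR]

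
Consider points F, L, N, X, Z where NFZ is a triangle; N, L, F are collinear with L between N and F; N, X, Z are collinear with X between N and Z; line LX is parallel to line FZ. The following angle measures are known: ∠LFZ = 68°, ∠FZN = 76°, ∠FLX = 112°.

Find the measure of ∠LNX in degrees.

∠LNX = 36°

1. ∠NFZ = 68°  [L on ray FN]
2. ∠FNZ = 36°  [△NFZ]
3. ∠LNX = 36°  [L on NF, X on NZ]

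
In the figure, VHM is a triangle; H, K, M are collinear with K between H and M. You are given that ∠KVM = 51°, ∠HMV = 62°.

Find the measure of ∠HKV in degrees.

∠HKV = 113°

1. ∠KMV = 62°  [K on ray MH]
2. ∠MKV = 67°  [△VKM]
3. ∠HKV = 113°  [linear pair at K on HM]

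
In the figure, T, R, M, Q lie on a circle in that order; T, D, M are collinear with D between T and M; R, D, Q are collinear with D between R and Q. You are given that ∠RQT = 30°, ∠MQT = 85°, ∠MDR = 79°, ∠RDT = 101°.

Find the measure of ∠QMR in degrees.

∠QMR = 54°

1. ∠RMT = 30°  [same arc TR]
2. ∠MRT = 95°  [cyclic TRMQ, opposite ∠R+∠Q]
3. ∠MRQ = 71°  [△RDM]
4. ∠MTR = 55°  [△TRM]
5. ∠MQR = 55°  [same arc RM]
6. ∠QMR = 54°  [△RMQ]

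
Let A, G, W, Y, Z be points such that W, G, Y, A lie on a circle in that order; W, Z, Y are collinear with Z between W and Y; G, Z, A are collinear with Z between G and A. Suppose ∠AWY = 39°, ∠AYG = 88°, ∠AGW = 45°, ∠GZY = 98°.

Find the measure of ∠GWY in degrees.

∠GWY = 53°

1. ∠AGY = 39°  [same arc YA]
2. ∠GAY = 53°  [△GYA]
3. ∠GWY = 53°  [same arc GY]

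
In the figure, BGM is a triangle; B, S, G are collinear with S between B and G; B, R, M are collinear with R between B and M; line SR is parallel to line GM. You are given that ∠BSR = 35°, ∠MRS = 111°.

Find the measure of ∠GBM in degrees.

1. ∠BRS = 69°  [linear pair at R on BM]
2. ∠RBS = 76°  [△BSR]
3. ∠GBM = 76°  [S on BG, R on BM]

∠GBM = 76°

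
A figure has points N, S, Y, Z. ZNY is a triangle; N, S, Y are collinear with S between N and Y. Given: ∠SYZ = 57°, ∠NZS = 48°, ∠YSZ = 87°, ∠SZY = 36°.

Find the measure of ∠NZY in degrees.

1. ∠NYZ = 57°  [S on ray YN]
2. ∠NSZ = 93°  [linear pair at S on NY]
3. ∠SNZ = 39°  [△ZNS]
4. ∠YNZ = 39°  [S on ray NY]
5. ∠NZY = 84°  [△ZNY]

∠NZY = 84°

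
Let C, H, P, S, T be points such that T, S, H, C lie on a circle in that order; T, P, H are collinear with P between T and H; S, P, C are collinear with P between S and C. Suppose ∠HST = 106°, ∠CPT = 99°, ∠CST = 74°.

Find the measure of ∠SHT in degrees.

1. ∠HCT = 74°  [cyclic TSHC, opposite ∠S+∠C]
2. ∠HPS = 99°  [vertical angles at P]
3. ∠CHT = 74°  [same arc TC]
4. ∠CTH = 32°  [△THC]
5. ∠CSH = 32°  [same arc HC]
6. ∠SHT = 49°  [△SPH]

∠SHT = 49°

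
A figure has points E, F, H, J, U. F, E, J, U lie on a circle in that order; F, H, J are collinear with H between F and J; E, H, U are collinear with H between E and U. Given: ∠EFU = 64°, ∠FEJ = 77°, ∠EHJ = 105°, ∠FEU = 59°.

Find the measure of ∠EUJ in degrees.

1. ∠FHU = 105°  [vertical angles at H]
2. ∠FJU = 59°  [same arc FU]
3. ∠JHU = 75°  [linear pair at H on FJ]
4. ∠EUJ = 46°  [△JHU]

∠EUJ = 46°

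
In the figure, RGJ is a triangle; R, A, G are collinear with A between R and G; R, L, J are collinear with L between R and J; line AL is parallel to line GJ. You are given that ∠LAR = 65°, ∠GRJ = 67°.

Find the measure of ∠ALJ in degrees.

∠ALJ = 132°

1. ∠JGR = 65°  [AL∥GJ, corresponding at A]
2. ∠GJR = 48°  [△RGJ]
3. ∠ALR = 48°  [AL∥GJ, corresponding at L]
4. ∠ALJ = 132°  [linear pair at L on RJ]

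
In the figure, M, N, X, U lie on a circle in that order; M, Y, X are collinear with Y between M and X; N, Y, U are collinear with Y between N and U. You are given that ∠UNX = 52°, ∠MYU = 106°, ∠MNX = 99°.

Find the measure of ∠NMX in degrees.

∠NMX = 59°

1. ∠UMX = 52°  [same arc XU]
2. ∠NYX = 106°  [vertical angles at Y]
3. ∠MUX = 81°  [cyclic MNXU, opposite ∠N+∠U]
4. ∠MXU = 47°  [△MXU]
5. ∠MYN = 74°  [linear pair at Y on MX]
6. ∠MNU = 47°  [same arc MU]
7. ∠NMX = 59°  [△MYN]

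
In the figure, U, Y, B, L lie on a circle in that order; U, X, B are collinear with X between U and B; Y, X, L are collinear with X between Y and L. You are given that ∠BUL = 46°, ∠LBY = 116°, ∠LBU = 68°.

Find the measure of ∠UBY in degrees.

1. ∠BYL = 46°  [same arc BL]
2. ∠BLU = 66°  [△UBL]
3. ∠BLY = 18°  [△YBL]
4. ∠BYU = 114°  [cyclic UYBL, opposite ∠Y+∠L]
5. ∠BUY = 18°  [same arc YB]
6. ∠UBY = 48°  [△UYB]

∠UBY = 48°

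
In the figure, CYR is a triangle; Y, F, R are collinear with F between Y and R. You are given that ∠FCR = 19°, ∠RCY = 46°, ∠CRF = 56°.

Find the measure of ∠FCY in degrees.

∠FCY = 27°

1. ∠CFR = 105°  [△CFR]
2. ∠CRY = 56°  [F on ray RY]
3. ∠CFY = 75°  [linear pair at F on YR]
4. ∠CYR = 78°  [△CYR]
5. ∠CYF = 78°  [F on ray YR]
6. ∠FCY = 27°  [△CYF]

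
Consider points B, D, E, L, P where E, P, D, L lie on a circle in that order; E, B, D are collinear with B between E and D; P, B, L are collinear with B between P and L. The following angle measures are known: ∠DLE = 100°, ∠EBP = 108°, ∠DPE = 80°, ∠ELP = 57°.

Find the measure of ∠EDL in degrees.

∠EDL = 29°

1. ∠DBL = 108°  [vertical angles at B]
2. ∠EBL = 72°  [linear pair at B on ED]
3. ∠DEL = 51°  [△EBL]
4. ∠EDL = 29°  [△EDL]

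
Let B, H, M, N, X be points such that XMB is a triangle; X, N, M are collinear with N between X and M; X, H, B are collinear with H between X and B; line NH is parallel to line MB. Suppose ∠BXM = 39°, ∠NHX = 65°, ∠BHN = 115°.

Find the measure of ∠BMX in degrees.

1. ∠HXN = 39°  [N on XM, H on XB]
2. ∠HNX = 76°  [△XNH]
3. ∠BMX = 76°  [NH∥MB, corresponding at N]

∠BMX = 76°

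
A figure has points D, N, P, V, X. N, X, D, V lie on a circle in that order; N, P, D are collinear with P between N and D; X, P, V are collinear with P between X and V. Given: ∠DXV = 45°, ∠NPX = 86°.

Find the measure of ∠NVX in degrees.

∠NVX = 41°

1. ∠DNV = 45°  [same arc DV]
2. ∠DPV = 86°  [vertical angles at P]
3. ∠NPV = 94°  [linear pair at P on ND]
4. ∠NVX = 41°  [△NPV]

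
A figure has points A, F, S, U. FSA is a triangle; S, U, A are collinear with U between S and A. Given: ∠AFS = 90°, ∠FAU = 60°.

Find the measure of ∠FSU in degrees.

∠FSU = 30°

1. ∠FAS = 60°  [U on ray AS]
2. ∠ASF = 30°  [△FSA]
3. ∠FSU = 30°  [U on ray SA]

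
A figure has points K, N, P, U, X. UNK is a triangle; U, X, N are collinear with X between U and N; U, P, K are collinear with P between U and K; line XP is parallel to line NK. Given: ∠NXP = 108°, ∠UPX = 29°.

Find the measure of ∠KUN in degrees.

∠KUN = 79°

1. ∠PXU = 72°  [linear pair at X on UN]
2. ∠PUX = 79°  [△UXP]
3. ∠KUN = 79°  [X on UN, P on UK]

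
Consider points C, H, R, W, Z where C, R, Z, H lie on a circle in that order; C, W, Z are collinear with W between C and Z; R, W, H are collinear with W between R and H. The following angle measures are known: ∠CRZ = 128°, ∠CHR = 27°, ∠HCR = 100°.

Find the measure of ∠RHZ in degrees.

∠RHZ = 25°

1. ∠CZR = 27°  [same arc CR]
2. ∠RCZ = 25°  [△CRZ]
3. ∠RHZ = 25°  [same arc RZ]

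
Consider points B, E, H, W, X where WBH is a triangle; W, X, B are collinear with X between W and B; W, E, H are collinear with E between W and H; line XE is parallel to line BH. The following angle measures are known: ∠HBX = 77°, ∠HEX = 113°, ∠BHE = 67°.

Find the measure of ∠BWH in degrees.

∠BWH = 36°

1. ∠HBW = 77°  [X on ray BW]
2. ∠BHW = 67°  [E on ray HW]
3. ∠BWH = 36°  [△WBH]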